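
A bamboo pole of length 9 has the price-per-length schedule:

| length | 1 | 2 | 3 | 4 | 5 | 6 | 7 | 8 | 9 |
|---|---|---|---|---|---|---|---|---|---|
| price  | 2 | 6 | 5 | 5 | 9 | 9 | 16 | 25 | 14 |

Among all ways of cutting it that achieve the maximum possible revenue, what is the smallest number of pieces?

2

Build r[k] bottom-up: r[k] = max over allowed piece i of (p[i] + r[k−i]).
r[1] = 2
r[2] = max(2+2, 6+0) = 6
r[3] = max(2+6, 6+2, 5+0) = 8
r[4] = max(2+8, 6+6, 5+2, 5+0) = 12
r[5] = max(2+12, 6+8, 5+6, 5+2, 9+0) = 14
r[6] = max(2+14, 6+12, 5+8, 5+6, 9+2, 9+0) = 18
r[7] = max(2+18, 6+14, 5+12, …, 9+2, 16+0) = 20
r[8] = max(2+20, 6+18, 5+14, …, 16+2, 25+0) = 25
r[9] = max(2+25, 6+20, 5+18, …, 25+2, 14+0) = 27
Maximum revenue is $27.
Now minimize piece count subject to staying optimal: for each k, pieces[k] = 1 + min over i with p[i]+r[k−i]=r[k] of pieces[k−i].
pieces[6] = 3
pieces[7] = 4
pieces[8] = 1
pieces[9] = 2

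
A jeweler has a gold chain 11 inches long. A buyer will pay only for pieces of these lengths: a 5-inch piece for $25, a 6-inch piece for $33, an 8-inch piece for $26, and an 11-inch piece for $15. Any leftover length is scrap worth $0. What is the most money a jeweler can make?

Consider every possible first cut. f[k] is the best of p[i]+f[k−i] over all sellable i≤k.
f[1] = 0
f[2] = 0
f[3] = 0
f[4] = 0
f[5] = 25
f[6] = 33
f[7] = 33
f[8] = 33
f[9] = 33
f[10] = 50  (first piece 5, then f[5]=25)
f[11] = 58  (first piece 5, then f[6]=33)
One optimal cutting: 6 + 5 → $58.

58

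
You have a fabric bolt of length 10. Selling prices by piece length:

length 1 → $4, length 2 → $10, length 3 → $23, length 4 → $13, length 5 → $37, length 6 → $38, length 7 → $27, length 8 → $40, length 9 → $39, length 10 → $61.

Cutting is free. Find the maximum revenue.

74

Consider every possible first cut. v[k] is the best of p[i]+v[k−i] over all sellable i≤k.
v[1] = 4
v[2] = max(4+4, 10+0) = 10
v[3] = max(4+10, 10+4, 23+0) = 23
v[4] = max(4+23, 10+10, 23+4, 13+0) = 27
v[5] = max(4+27, 10+23, 23+10, 13+4, 37+0) = 37
v[6] = max(4+37, 10+27, 23+23, 13+10, 37+4, 38+0) = 46
v[7] = max(4+46, 10+37, 23+27, …, 38+4, 27+0) = 50
v[8] = max(4+50, 10+46, 23+37, …, 27+4, 40+0) = 60
v[9] = max(4+60, 10+50, 23+46, …, 40+4, 39+0) = 69
v[10] = max(4+69, 10+60, 23+50, …, 39+4, 61+0) = 74
One optimal cutting: 5 + 5 → $37 + $37 = $74.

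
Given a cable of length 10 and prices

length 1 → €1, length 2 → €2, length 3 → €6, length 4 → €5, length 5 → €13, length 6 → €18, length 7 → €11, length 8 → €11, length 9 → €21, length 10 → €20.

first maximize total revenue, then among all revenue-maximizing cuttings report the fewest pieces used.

Build r[k] bottom-up: r[k] = max over allowed piece i of (p[i] + r[k−i]).
r[1] = 1
r[2] = 2  (first piece 1, then r[1]=1)
r[3] = 6
r[4] = 7  (first piece 1, then r[3]=6)
r[5] = 13
r[6] = 18
r[7] = 19  (first piece 1, then r[6]=18)
r[8] = 20  (first piece 1, then r[7]=19)
r[9] = 24  (first piece 3, then r[6]=18)
r[10] = 26  (first piece 5, then r[5]=13)
Maximum revenue is €26.
Now minimize piece count subject to staying optimal: for each k, pieces[k] = 1 + min over i with p[i]+r[k−i]=r[k] of pieces[k−i].
pieces[7] = 2
pieces[8] = 2
pieces[9] = 2
pieces[10] = 2

2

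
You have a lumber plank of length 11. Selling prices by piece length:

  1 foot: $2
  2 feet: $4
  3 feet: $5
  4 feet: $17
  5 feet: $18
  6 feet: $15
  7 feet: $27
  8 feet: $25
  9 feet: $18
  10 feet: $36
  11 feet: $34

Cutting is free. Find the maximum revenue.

44

Let R[k] be the best obtainable value from length k. For each k, try every first piece i and keep the best of price[i] + R[k−i].
R[1] = 2
R[2] = max(2+2, 4+0) = 4
R[3] = max(2+4, 4+2, 5+0) = 6
R[4] = max(2+6, 4+4, 5+2, 17+0) = 17
R[5] = max(2+17, 4+6, 5+4, 17+2, 18+0) = 19
R[6] = max(2+19, 4+17, 5+6, 17+4, 18+2, 15+0) = 21
R[7] = max(2+21, 4+19, 5+17, …, 15+2, 27+0) = 27
R[8] = max(2+27, 4+21, 5+19, …, 27+2, 25+0) = 34
R[9] = max(2+34, 4+27, 5+21, …, 25+2, 18+0) = 36
R[10] = max(2+36, 4+34, 5+27, …, 18+2, 36+0) = 38
R[11] = max(2+38, 4+36, 5+34, …, 36+2, 34+0) = 44
One optimal cutting: 7 + 4 → $27 + $17 = $44.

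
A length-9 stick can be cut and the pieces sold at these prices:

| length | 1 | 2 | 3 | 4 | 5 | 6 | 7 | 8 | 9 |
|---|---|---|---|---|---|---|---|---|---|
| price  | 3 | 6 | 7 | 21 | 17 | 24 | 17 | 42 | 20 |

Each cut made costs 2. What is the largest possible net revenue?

Build net[k] bottom-up: net[k] = max over allowed piece i of (p[i] + net[k−i]) − 2 per cut.
net[1] = 3
net[2] = max(3+3-2, 6+0) = 6
net[3] = max(3+6-2, 6+3-2, 7+0) = 7
net[4] = max(3+7-2, 6+6-2, 7+3-2, 21+0) = 21
net[5] = max(3+21-2, 6+7-2, 7+6-2, 21+3-2, 17+0) = 22
net[6] = max(3+22-2, 6+21-2, 7+7-2, 21+6-2, 17+3-2, 24+0) = 25
net[7] = max(3+25-2, 6+22-2, 7+21-2, …, 24+3-2, 17+0) = 26
net[8] = max(3+26-2, 6+25-2, 7+22-2, …, 17+3-2, 42+0) = 42
net[9] = max(3+42-2, 6+26-2, 7+25-2, …, 42+3-2, 20+0) = 43
One optimal plan: pieces 8 + 1 (1 cut) → 45 − 2 = 43.

43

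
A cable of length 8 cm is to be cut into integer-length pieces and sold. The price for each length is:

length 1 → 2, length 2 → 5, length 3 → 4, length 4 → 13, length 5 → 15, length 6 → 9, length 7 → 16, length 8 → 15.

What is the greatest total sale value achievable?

Consider every possible first cut. R[k] is the best of p[i]+R[k−i] over all sellable i≤k.
R[1] = 2
R[2] = max(2+2, 5+0) = 5
R[3] = max(2+5, 5+2, 4+0) = 7
R[4] = max(2+7, 5+5, 4+2, 13+0) = 13
R[5] = max(2+13, 5+7, 4+5, 13+2, 15+0) = 15
R[6] = max(2+15, 5+13, 4+7, 13+5, 15+2, 9+0) = 18
R[7] = max(2+18, 5+15, 4+13, …, 9+2, 16+0) = 20
R[8] = max(2+20, 5+18, 4+15, …, 16+2, 15+0) = 26
One optimal cutting: 4 + 4 → 13 + 13 = 26.

26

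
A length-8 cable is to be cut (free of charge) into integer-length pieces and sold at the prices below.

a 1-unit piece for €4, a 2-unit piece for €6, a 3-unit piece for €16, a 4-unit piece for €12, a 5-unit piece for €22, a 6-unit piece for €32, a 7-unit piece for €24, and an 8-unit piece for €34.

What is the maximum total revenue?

40

Consider every possible first cut. best[k] is the best of p[i]+best[k−i] over all sellable i≤k.
best[1] = 4
best[2] = max(4+4, 6+0) = 8
best[3] = max(4+8, 6+4, 16+0) = 16
best[4] = max(4+16, 6+8, 16+4, 12+0) = 20
best[5] = max(4+20, 6+16, 16+8, 12+4, 22+0) = 24
best[6] = max(4+24, 6+20, 16+16, 12+8, 22+4, 32+0) = 32
best[7] = max(4+32, 6+24, 16+20, …, 32+4, 24+0) = 36
best[8] = max(4+36, 6+32, 16+24, …, 24+4, 34+0) = 40
One optimal cutting: 3 + 3 + 1 + 1 → €16 + €16 + €4 + €4 = €40.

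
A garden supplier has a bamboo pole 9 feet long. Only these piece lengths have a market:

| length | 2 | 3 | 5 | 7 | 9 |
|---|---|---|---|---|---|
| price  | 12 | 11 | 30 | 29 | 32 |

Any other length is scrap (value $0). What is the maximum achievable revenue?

Build best[k] bottom-up: best[k] = max over allowed piece i of (p[i] + best[k−i]).
best[1] = 0
best[2] = 12
best[3] = 12
best[4] = 24  (first piece 2, then best[2]=12)
best[5] = 30
best[6] = 36  (first piece 2, then best[4]=24)
best[7] = 42  (first piece 2, then best[5]=30)
best[8] = 48  (first piece 2, then best[6]=36)
best[9] = 54  (first piece 2, then best[7]=42)
One optimal cutting: 5 + 2 + 2 → $54.

54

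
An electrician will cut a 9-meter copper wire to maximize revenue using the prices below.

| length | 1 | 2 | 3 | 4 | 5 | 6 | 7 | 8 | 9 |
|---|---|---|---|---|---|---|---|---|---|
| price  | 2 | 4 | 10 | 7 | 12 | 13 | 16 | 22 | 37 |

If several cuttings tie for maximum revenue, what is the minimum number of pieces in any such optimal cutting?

1

Consider every possible first cut. r[k] is the best of p[i]+r[k−i] over all sellable i≤k.
r[1] = 2
r[2] = max(2+2, 4+0) = 4
r[3] = max(2+4, 4+2, 10+0) = 10
r[4] = max(2+10, 4+4, 10+2, 7+0) = 12
r[5] = max(2+12, 4+10, 10+4, 7+2, 12+0) = 14
r[6] = max(2+14, 4+12, 10+10, 7+4, 12+2, 13+0) = 20
r[7] = max(2+20, 4+14, 10+12, …, 13+2, 16+0) = 22
r[8] = max(2+22, 4+20, 10+14, …, 16+2, 22+0) = 24
r[9] = max(2+24, 4+22, 10+20, …, 22+2, 37+0) = 37
Maximum revenue is €37.
Now minimize piece count subject to staying optimal: for each k, pieces[k] = 1 + min over i with p[i]+r[k−i]=r[k] of pieces[k−i].
pieces[6] = 2
pieces[7] = 3
pieces[8] = 3
pieces[9] = 1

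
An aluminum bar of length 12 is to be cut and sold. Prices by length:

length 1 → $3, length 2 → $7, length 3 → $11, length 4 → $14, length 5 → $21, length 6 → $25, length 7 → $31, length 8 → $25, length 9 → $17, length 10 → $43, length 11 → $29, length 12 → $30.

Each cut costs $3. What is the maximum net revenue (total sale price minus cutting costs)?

49

Consider every possible first cut. v[k] is the best of p[i]+v[k−i] over all sellable i≤k, charging 3 whenever i<k.
v[1] = 3
v[2] = max(3+3-3, 7+0) = 7
v[3] = max(3+7-3, 7+3-3, 11+0) = 11
v[4] = max(3+11-3, 7+7-3, 11+3-3, 14+0) = 14
v[5] = max(3+14-3, 7+11-3, 11+7-3, 14+3-3, 21+0) = 21
v[6] = max(3+21-3, 7+14-3, 11+11-3, 14+7-3, 21+3-3, 25+0) = 25
v[7] = max(3+25-3, 7+21-3, 11+14-3, …, 25+3-3, 31+0) = 31
v[8] = max(3+31-3, 7+25-3, 11+21-3, …, 31+3-3, 25+0) = 31
v[9] = max(3+31-3, 7+31-3, 11+25-3, …, 25+3-3, 17+0) = 35
v[10] = max(3+35-3, 7+31-3, 11+31-3, …, 17+3-3, 43+0) = 43
v[11] = max(3+43-3, 7+35-3, 11+31-3, …, 43+3-3, 29+0) = 43
v[12] = max(3+43-3, 7+43-3, 11+35-3, …, 29+3-3, 30+0) = 49
One optimal plan: pieces 7 + 5 (1 cut) → $52 − $3 = $49.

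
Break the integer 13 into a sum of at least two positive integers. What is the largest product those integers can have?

Let prod[k] be the best product for length k (with at least one cut). For each first piece i, the rest contributes max(k−i, prod[k−i]).
prod[2] = 1·max(1,0) = 1·1 = 1
prod[3] = max(1·2, 2·1) = 2
prod[4] = max(1·3, 2·2, 3·1) = 4
prod[5] = max(1·4, 2·3, 3·2, 4·1) = 6
prod[6] = max(1·6, 2·4, 3·3, 4·2, 5·1) = 9
prod[7] = max(1·9, 2·6, 3·4, 4·3, 5·2, 6·1) = 12
prod[8] = max(1·12, 2·9, 3·6, …, 6·2, 7·1) = 18
prod[9] = max(1·18, 2·12, 3·9, …, 7·2, 8·1) = 27
prod[10] = max(1·27, 2·18, 3·12, …, 8·2, 9·1) = 36
prod[11] = max(1·36, 2·27, 3·18, …, 9·2, 10·1) = 54
prod[12] = max(1·54, 2·36, 3·27, …, 10·2, 11·1) = 81
prod[13] = max(1·81, 2·54, 3·36, …, 11·2, 12·1) = 108
One optimal split: 3 + 3 + 3 + 2 + 2; product 3·3·3·2·2 = 108.

108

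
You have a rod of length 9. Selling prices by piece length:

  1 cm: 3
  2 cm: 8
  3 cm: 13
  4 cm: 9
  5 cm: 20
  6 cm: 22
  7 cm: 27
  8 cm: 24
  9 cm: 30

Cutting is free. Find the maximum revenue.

39

Consider every possible first cut. R[k] is the best of p[i]+R[k−i] over all sellable i≤k.
R[1] = 3
R[2] = 8
R[3] = 13
R[4] = 16  (first piece 1, then R[3]=13)
R[5] = 21  (first piece 2, then R[3]=13)
R[6] = 26  (first piece 3, then R[3]=13)
R[7] = 29  (first piece 1, then R[6]=26)
R[8] = 34  (first piece 2, then R[6]=26)
R[9] = 39  (first piece 3, then R[6]=26)
One optimal cutting: 3 + 3 + 3 → 13 + 13 + 13 = 39.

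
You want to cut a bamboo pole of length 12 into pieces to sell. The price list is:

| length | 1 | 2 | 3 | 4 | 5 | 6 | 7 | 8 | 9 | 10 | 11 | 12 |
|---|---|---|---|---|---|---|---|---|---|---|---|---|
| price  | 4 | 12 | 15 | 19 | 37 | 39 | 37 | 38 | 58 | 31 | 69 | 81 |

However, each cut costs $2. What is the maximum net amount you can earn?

82

Build r[k] bottom-up: r[k] = max over allowed piece i of (p[i] + r[k−i]) − 2 per cut.
r[1] = 4
r[2] = max(4+4-2, 12+0) = 12
r[3] = max(4+12-2, 12+4-2, 15+0) = 15
r[4] = max(4+15-2, 12+12-2, 15+4-2, 19+0) = 22
r[5] = max(4+22-2, 12+15-2, 15+12-2, 19+4-2, 37+0) = 37
r[6] = max(4+37-2, 12+22-2, 15+15-2, 19+12-2, 37+4-2, 39+0) = 39
r[7] = max(4+39-2, 12+37-2, 15+22-2, …, 39+4-2, 37+0) = 47
r[8] = max(4+47-2, 12+39-2, 15+37-2, …, 37+4-2, 38+0) = 50
r[9] = max(4+50-2, 12+47-2, 15+39-2, …, 38+4-2, 58+0) = 58
r[10] = max(4+58-2, 12+50-2, 15+47-2, …, 58+4-2, 31+0) = 72
r[11] = max(4+72-2, 12+58-2, 15+50-2, …, 31+4-2, 69+0) = 74
r[12] = max(4+74-2, 12+72-2, 15+58-2, …, 69+4-2, 81+0) = 82
One optimal plan: pieces 5 + 5 + 2 (2 cuts) → $86 − $4 = $82.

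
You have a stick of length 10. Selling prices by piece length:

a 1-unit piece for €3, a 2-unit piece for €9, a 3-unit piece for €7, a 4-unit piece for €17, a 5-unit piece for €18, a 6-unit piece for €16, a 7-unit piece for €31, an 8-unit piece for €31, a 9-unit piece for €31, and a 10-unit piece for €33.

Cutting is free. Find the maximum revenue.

45

Build r[k] bottom-up: r[k] = max over allowed piece i of (p[i] + r[k−i]).
r[1] = 3
r[2] = max(3+3, 9+0) = 9
r[3] = max(3+9, 9+3, 7+0) = 12
r[4] = max(3+12, 9+9, 7+3, 17+0) = 18
r[5] = max(3+18, 9+12, 7+9, 17+3, 18+0) = 21
r[6] = max(3+21, 9+18, 7+12, 17+9, 18+3, 16+0) = 27
r[7] = max(3+27, 9+21, 7+18, …, 16+3, 31+0) = 31
r[8] = max(3+31, 9+27, 7+21, …, 31+3, 31+0) = 36
r[9] = max(3+36, 9+31, 7+27, …, 31+3, 31+0) = 40
r[10] = max(3+40, 9+36, 7+31, …, 31+3, 33+0) = 45
One optimal cutting: 2 + 2 + 2 + 2 + 2 → €9 + €9 + €9 + €9 + €9 = €45.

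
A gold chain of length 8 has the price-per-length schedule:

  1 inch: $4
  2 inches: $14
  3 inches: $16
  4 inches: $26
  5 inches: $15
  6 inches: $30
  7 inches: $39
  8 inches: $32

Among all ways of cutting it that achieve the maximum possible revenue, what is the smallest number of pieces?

4

Let r[k] be the best obtainable value from length k. For each k, try every first piece i and keep the best of price[i] + r[k−i].
r[1] = 4
r[2] = max(4+4, 14+0) = 14
r[3] = max(4+14, 14+4, 16+0) = 18
r[4] = max(4+18, 14+14, 16+4, 26+0) = 28
r[5] = max(4+28, 14+18, 16+14, 26+4, 15+0) = 32
r[6] = max(4+32, 14+28, 16+18, 26+14, 15+4, 30+0) = 42
r[7] = max(4+42, 14+32, 16+28, …, 30+4, 39+0) = 46
r[8] = max(4+46, 14+42, 16+32, …, 39+4, 32+0) = 56
Maximum revenue is $56.
Now minimize piece count subject to staying optimal: for each k, pieces[k] = 1 + min over i with p[i]+r[k−i]=r[k] of pieces[k−i].
pieces[5] = 3
pieces[6] = 3
pieces[7] = 4
pieces[8] = 4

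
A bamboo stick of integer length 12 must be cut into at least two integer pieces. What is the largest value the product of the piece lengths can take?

81

Fill prod[k] for k=2..12: at each k try every first piece i and multiply by the better of (k−i) uncut or prod[k−i].
prod[2] = 1×max(1,0) = 1×1 = 1
prod[3] = 1×max(2,1) = 1×2 = 2
prod[4] = 2×max(2,1) = 2×2 = 4
prod[5] = 2×max(3,2) = 2×3 = 6
prod[6] = 3×max(3,2) = 3×3 = 9
prod[7] = 2×max(5,6) = 2×6 = 12
prod[8] = 2×max(6,9) = 2×9 = 18
prod[9] = 3×max(6,9) = 3×9 = 27
prod[10] = 2×max(8,18) = 2×18 = 36
prod[11] = 2×max(9,27) = 2×27 = 54
prod[12] = 3×max(9,27) = 3×27 = 81
One optimal split: 3 + 3 + 3 + 3; product 3×3×3×3 = 81.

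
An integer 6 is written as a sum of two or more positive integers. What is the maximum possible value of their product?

Fill prod[k] for k=2..6: at each k try every first piece i and multiply by the better of (k−i) uncut or prod[k−i].
prod[2] = 1·max(1,0) = 1·1 = 1
prod[3] = 1·max(2,1) = 1·2 = 2
prod[4] = 2·max(2,1) = 2·2 = 4
prod[5] = 2·max(3,2) = 2·3 = 6
prod[6] = 3·max(3,2) = 3·3 = 9
One optimal split: 3 + 3; product 3·3 = 9.

9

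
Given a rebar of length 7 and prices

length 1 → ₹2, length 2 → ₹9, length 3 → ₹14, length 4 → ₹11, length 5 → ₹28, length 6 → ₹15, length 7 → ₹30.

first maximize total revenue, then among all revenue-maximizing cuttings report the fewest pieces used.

2

Let r[k] be the best obtainable value from length k. For each k, try every first piece i and keep the best of price[i] + r[k−i].
r[1] = 2
r[2] = max(2+2, 9+0) = 9
r[3] = max(2+9, 9+2, 14+0) = 14
r[4] = max(2+14, 9+9, 14+2, 11+0) = 18
r[5] = max(2+18, 9+14, 14+9, 11+2, 28+0) = 28
r[6] = max(2+28, 9+18, 14+14, 11+9, 28+2, 15+0) = 30
r[7] = max(2+30, 9+28, 14+18, …, 15+2, 30+0) = 37
Maximum revenue is ₹37.
Now minimize piece count subject to staying optimal: for each k, pieces[k] = 1 + min over i with p[i]+r[k−i]=r[k] of pieces[k−i].
pieces[4] = 2
pieces[5] = 1
pieces[6] = 2
pieces[7] = 2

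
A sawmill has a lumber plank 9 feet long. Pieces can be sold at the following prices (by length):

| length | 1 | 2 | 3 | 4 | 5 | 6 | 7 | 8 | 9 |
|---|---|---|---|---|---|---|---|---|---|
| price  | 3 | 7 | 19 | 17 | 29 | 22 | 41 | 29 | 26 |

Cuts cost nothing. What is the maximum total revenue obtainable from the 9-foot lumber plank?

Consider every possible first cut. v[k] is the best of p[i]+v[k−i] over all sellable i≤k.
v[1] = 3
v[2] = max(3+3, 7+0) = 7
v[3] = max(3+7, 7+3, 19+0) = 19
v[4] = max(3+19, 7+7, 19+3, 17+0) = 22
v[5] = max(3+22, 7+19, 19+7, 17+3, 29+0) = 29
v[6] = max(3+29, 7+22, 19+19, 17+7, 29+3, 22+0) = 38
v[7] = max(3+38, 7+29, 19+22, …, 22+3, 41+0) = 41
v[8] = max(3+41, 7+38, 19+29, …, 41+3, 29+0) = 48
v[9] = max(3+48, 7+41, 19+38, …, 29+3, 26+0) = 57
One optimal cutting: 3 + 3 + 3 → $19 + $19 + $19 = $57.

57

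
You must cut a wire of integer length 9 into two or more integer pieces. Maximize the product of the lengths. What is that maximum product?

Fill f[k] for k=2..9: at each k try every first piece i and multiply by the better of (k−i) uncut or f[k−i].
f[2] = 1·max(1,0) = 1·1 = 1
f[3] = 1·max(2,1) = 1·2 = 2
f[4] = 2·max(2,1) = 2·2 = 4
f[5] = 2·max(3,2) = 2·3 = 6
f[6] = 3·max(3,2) = 3·3 = 9
f[7] = 2·max(5,6) = 2·6 = 12
f[8] = 2·max(6,9) = 2·9 = 18
f[9] = 3·max(6,9) = 3·9 = 27
One optimal split: 3 + 3 + 3; product 3·3·3 = 27.

27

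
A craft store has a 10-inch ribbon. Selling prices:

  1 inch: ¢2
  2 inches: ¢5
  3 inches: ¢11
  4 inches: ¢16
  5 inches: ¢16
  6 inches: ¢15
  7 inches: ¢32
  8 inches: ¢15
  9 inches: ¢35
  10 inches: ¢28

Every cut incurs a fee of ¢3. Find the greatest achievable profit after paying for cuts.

Let v[k] be the best obtainable value from length k. For each k, try every first piece i and keep the best of price[i] + v[k−i] minus the 3 cut fee when i<k.
v[1] = 2
v[2] = max(2+2-3, 5+0) = 5
v[3] = max(2+5-3, 5+2-3, 11+0) = 11
v[4] = max(2+11-3, 5+5-3, 11+2-3, 16+0) = 16
v[5] = max(2+16-3, 5+11-3, 11+5-3, 16+2-3, 16+0) = 16
v[6] = max(2+16-3, 5+16-3, 11+11-3, 16+5-3, 16+2-3, 15+0) = 19
v[7] = max(2+19-3, 5+16-3, 11+16-3, …, 15+2-3, 32+0) = 32
v[8] = max(2+32-3, 5+19-3, 11+16-3, …, 32+2-3, 15+0) = 31
v[9] = max(2+31-3, 5+32-3, 11+19-3, …, 15+2-3, 35+0) = 35
v[10] = max(2+35-3, 5+31-3, 11+32-3, …, 35+2-3, 28+0) = 40
One optimal plan: pieces 7 + 3 (1 cut) → ¢43 − ¢3 = ¢40.

40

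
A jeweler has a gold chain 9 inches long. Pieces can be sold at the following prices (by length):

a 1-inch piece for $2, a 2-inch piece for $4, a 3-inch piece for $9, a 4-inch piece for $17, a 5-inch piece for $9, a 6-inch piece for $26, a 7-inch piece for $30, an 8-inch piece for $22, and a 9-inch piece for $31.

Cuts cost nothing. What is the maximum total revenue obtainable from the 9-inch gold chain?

Build r[k] bottom-up: r[k] = max over allowed piece i of (p[i] + r[k−i]).
r[1] = 2
r[2] = max(2+2, 4+0) = 4
r[3] = max(2+4, 4+2, 9+0) = 9
r[4] = max(2+9, 4+4, 9+2, 17+0) = 17
r[5] = max(2+17, 4+9, 9+4, 17+2, 9+0) = 19
r[6] = max(2+19, 4+17, 9+9, 17+4, 9+2, 26+0) = 26
r[7] = max(2+26, 4+19, 9+17, …, 26+2, 30+0) = 30
r[8] = max(2+30, 4+26, 9+19, …, 30+2, 22+0) = 34
r[9] = max(2+34, 4+30, 9+26, …, 22+2, 31+0) = 36
One optimal cutting: 4 + 4 + 1 → $17 + $17 + $2 = $36.

36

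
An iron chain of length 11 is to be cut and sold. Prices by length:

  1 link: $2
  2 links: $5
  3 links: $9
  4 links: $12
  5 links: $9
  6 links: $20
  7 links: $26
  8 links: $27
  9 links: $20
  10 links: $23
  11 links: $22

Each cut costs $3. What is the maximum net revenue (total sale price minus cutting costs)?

Let v[k] be the best obtainable value from length k. For each k, try every first piece i and keep the best of price[i] + v[k−i] minus the 3 cut fee when i<k.
v[1] = 2
v[2] = 5
v[3] = 9
v[4] = 12
v[5] = 11  (first piece 1, then v[4]=12)
v[6] = 20
v[7] = 26
v[8] = 27
v[9] = 28  (first piece 2, then v[7]=26)
v[10] = 32  (first piece 3, then v[7]=26)
v[11] = 35  (first piece 4, then v[7]=26)
One optimal plan: pieces 7 + 4 (1 cut) → $38 − $3 = $35.

35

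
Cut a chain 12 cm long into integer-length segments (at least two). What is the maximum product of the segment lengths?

81

Fill m[k] for k=2..12: at each k try every first piece i and multiply by the better of (k−i) uncut or m[k−i].
Small cases: m[2]=1, m[3]=2, m[4]=4, m[5]=6, m[6]=9.
m[7] = 2*max(5,6) = 2*6 = 12
m[8] = 2*max(6,9) = 2*9 = 18
m[9] = 3*max(6,9) = 3*9 = 27
m[10] = 2*max(8,18) = 2*18 = 36
m[11] = 2*max(9,27) = 2*27 = 54
m[12] = 3*max(9,27) = 3*27 = 81
One optimal split: 3 + 3 + 3 + 3; product 3*3*3*3 = 81.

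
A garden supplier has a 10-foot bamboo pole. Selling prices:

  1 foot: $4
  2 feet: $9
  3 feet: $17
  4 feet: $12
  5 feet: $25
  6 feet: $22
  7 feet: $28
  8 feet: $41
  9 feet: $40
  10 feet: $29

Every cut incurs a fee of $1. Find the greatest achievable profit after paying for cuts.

52

Build net[k] bottom-up: net[k] = max over allowed piece i of (p[i] + net[k−i]) − 1 per cut.
net[1] = 4
net[2] = 9
net[3] = 17
net[4] = 20  (first piece 1, then net[3]=17)
net[5] = 25  (first piece 2, then net[3]=17)
net[6] = 33  (first piece 3, then net[3]=17)
net[7] = 36  (first piece 1, then net[6]=33)
net[8] = 41  (first piece 2, then net[6]=33)
net[9] = 49  (first piece 3, then net[6]=33)
net[10] = 52  (first piece 1, then net[9]=49)
One optimal plan: pieces 3 + 3 + 3 + 1 (3 cuts) → $55 − $3 = $52.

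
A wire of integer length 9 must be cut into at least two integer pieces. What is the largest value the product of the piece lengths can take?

27

Define g[k] = max over 1≤i<k of i · max(k−i, g[k−i]); the inner max lets the remainder stay uncut if that's better.
g[2] = 1*max(1,0) = 1*1 = 1
g[3] = max(1*2, 2*1) = 2
g[4] = max(1*3, 2*2, 3*1) = 4
g[5] = max(1*4, 2*3, 3*2, 4*1) = 6
g[6] = max(1*6, 2*4, 3*3, 4*2, 5*1) = 9
g[7] = max(1*9, 2*6, 3*4, 4*3, 5*2, 6*1) = 12
g[8] = max(1*12, 2*9, 3*6, …, 6*2, 7*1) = 18
g[9] = max(1*18, 2*12, 3*9, …, 7*2, 8*1) = 27
One optimal split: 3 + 3 + 3; product 3*3*3 = 27.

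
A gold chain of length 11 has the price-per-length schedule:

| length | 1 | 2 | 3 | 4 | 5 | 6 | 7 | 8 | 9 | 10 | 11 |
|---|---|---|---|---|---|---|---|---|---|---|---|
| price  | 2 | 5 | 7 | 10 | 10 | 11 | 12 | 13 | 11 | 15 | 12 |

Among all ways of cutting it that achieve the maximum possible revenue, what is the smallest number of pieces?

3

Consider every possible first cut. r[k] is the best of p[i]+r[k−i] over all sellable i≤k.
r[1] = 2
r[2] = max(2+2, 5+0) = 5
r[3] = max(2+5, 5+2, 7+0) = 7
r[4] = max(2+7, 5+5, 7+2, 10+0) = 10
r[5] = max(2+10, 5+7, 7+5, 10+2, 10+0) = 12
r[6] = max(2+12, 5+10, 7+7, 10+5, 10+2, 11+0) = 15
r[7] = max(2+15, 5+12, 7+10, …, 11+2, 12+0) = 17
r[8] = max(2+17, 5+15, 7+12, …, 12+2, 13+0) = 20
r[9] = max(2+20, 5+17, 7+15, …, 13+2, 11+0) = 22
r[10] = max(2+22, 5+20, 7+17, …, 11+2, 15+0) = 25
r[11] = max(2+25, 5+22, 7+20, …, 15+2, 12+0) = 27
Maximum revenue is $27.
Now minimize piece count subject to staying optimal: for each k, pieces[k] = 1 + min over i with p[i]+r[k−i]=r[k] of pieces[k−i].
pieces[8] = 2
pieces[9] = 3
pieces[10] = 3
pieces[11] = 3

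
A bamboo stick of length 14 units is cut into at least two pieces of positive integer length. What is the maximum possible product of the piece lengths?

162

Fill m[k] for k=2..14: at each k try every first piece i and multiply by the better of (k−i) uncut or m[k−i].
m[2] = 1*max(1,0) = 1*1 = 1
m[3] = 1*max(2,1) = 1*2 = 2
m[4] = 2*max(2,1) = 2*2 = 4
m[5] = 2*max(3,2) = 2*3 = 6
m[6] = 3*max(3,2) = 3*3 = 9
m[7] = 2*max(5,6) = 2*6 = 12
m[8] = 2*max(6,9) = 2*9 = 18
m[9] = 3*max(6,9) = 3*9 = 27
m[10] = 2*max(8,18) = 2*18 = 36
m[11] = 2*max(9,27) = 2*27 = 54
m[12] = 3*max(9,27) = 3*27 = 81
m[13] = 2*max(11,54) = 2*54 = 108
m[14] = 2*max(12,81) = 2*81 = 162
One optimal split: 3 + 3 + 3 + 3 + 2; product 3*3*3*3*2 = 162.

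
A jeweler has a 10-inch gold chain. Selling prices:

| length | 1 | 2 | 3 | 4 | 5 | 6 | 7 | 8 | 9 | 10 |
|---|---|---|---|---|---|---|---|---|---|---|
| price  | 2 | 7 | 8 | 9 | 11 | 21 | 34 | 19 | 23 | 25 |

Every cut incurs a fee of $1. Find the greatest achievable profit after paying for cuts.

Build v[k] bottom-up: v[k] = max over allowed piece i of (p[i] + v[k−i]) − 1 per cut.
v[1] = 2
v[2] = 7
v[3] = 8  (first piece 1, then v[2]=7)
v[4] = 13  (first piece 2, then v[2]=7)
v[5] = 14  (first piece 1, then v[4]=13)
v[6] = 21
v[7] = 34
v[8] = 35  (first piece 1, then v[7]=34)
v[9] = 40  (first piece 2, then v[7]=34)
v[10] = 41  (first piece 1, then v[9]=40)
One optimal plan: pieces 7 + 2 + 1 (2 cuts) → $43 − $2 = $41.

41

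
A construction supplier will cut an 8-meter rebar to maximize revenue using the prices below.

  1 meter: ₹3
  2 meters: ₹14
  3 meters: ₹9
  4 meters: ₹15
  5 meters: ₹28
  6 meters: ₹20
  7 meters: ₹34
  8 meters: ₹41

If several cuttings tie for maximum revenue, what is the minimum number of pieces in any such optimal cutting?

Let r[k] be the best obtainable value from length k. For each k, try every first piece i and keep the best of price[i] + r[k−i].
r[1] = 3
r[2] = max(3+3, 14+0) = 14
r[3] = max(3+14, 14+3, 9+0) = 17
r[4] = max(3+17, 14+14, 9+3, 15+0) = 28
r[5] = max(3+28, 14+17, 9+14, 15+3, 28+0) = 31
r[6] = max(3+31, 14+28, 9+17, 15+14, 28+3, 20+0) = 42
r[7] = max(3+42, 14+31, 9+28, …, 20+3, 34+0) = 45
r[8] = max(3+45, 14+42, 9+31, …, 34+3, 41+0) = 56
Maximum revenue is ₹56.
Now minimize piece count subject to staying optimal: for each k, pieces[k] = 1 + min over i with p[i]+r[k−i]=r[k] of pieces[k−i].
pieces[5] = 3
pieces[6] = 3
pieces[7] = 4
pieces[8] = 4

4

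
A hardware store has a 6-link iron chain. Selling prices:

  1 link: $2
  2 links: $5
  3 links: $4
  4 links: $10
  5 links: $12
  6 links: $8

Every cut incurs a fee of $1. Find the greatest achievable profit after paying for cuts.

Build net[k] bottom-up: net[k] = max over allowed piece i of (p[i] + net[k−i]) − 1 per cut.
net[1] = 2
net[2] = max(2+2-1, 5+0) = 5
net[3] = max(2+5-1, 5+2-1, 4+0) = 6
net[4] = max(2+6-1, 5+5-1, 4+2-1, 10+0) = 10
net[5] = max(2+10-1, 5+6-1, 4+5-1, 10+2-1, 12+0) = 12
net[6] = max(2+12-1, 5+10-1, 4+6-1, 10+5-1, 12+2-1, 8+0) = 14
One optimal plan: pieces 4 + 2 (1 cut) → $15 − $1 = $14.

14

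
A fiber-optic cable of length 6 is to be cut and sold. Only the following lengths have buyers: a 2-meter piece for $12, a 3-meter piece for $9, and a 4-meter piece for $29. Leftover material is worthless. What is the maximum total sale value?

41

Let best[k] be the best obtainable value from length k. For each k, try every first piece i and keep the best of price[i] + best[k−i].
best[1] = 0
best[2] = 12
best[3] = max(12+0, 9+0) = 12
best[4] = max(12+12, 9+0, 29+0) = 29
best[5] = max(12+12, 9+12, 29+0) = 29
best[6] = max(12+29, 9+12, 29+12) = 41
One optimal cutting: 4 + 2 → $41.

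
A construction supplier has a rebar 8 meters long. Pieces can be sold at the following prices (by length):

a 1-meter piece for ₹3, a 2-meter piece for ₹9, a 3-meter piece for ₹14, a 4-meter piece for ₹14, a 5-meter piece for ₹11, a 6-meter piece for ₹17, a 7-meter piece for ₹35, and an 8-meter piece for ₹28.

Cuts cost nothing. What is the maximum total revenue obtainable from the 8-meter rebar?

Let R[k] be the best obtainable value from length k. For each k, try every first piece i and keep the best of price[i] + R[k−i].
R[1] = 3
R[2] = max(3+3, 9+0) = 9
R[3] = max(3+9, 9+3, 14+0) = 14
R[4] = max(3+14, 9+9, 14+3, 14+0) = 18
R[5] = max(3+18, 9+14, 14+9, 14+3, 11+0) = 23
R[6] = max(3+23, 9+18, 14+14, 14+9, 11+3, 17+0) = 28
R[7] = max(3+28, 9+23, 14+18, …, 17+3, 35+0) = 35
R[8] = max(3+35, 9+28, 14+23, …, 35+3, 28+0) = 38
One optimal cutting: 7 + 1 → ₹35 + ₹3 = ₹38.

38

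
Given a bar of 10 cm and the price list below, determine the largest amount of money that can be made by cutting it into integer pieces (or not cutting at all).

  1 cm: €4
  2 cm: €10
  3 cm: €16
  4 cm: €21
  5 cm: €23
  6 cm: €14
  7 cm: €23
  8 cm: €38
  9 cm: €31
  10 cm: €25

Let best[k] be the best obtainable value from length k. For each k, try every first piece i and keep the best of price[i] + best[k−i].
best[1] = 4
best[2] = max(4+4, 10+0) = 10
best[3] = max(4+10, 10+4, 16+0) = 16
best[4] = max(4+16, 10+10, 16+4, 21+0) = 21
best[5] = max(4+21, 10+16, 16+10, 21+4, 23+0) = 26
best[6] = max(4+26, 10+21, 16+16, 21+10, 23+4, 14+0) = 32
best[7] = max(4+32, 10+26, 16+21, …, 14+4, 23+0) = 37
best[8] = max(4+37, 10+32, 16+26, …, 23+4, 38+0) = 42
best[9] = max(4+42, 10+37, 16+32, …, 38+4, 31+0) = 48
best[10] = max(4+48, 10+42, 16+37, …, 31+4, 25+0) = 53
One optimal cutting: 4 + 3 + 3 → €21 + €16 + €16 = €53.

53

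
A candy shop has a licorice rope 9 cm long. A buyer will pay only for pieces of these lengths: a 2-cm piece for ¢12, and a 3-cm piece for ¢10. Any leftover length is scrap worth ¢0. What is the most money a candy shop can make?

Let f[k] be the best obtainable value from length k. For each k, try every first piece i and keep the best of price[i] + f[k−i].
f[1] = 0
f[2] = 12
f[3] = 12
f[4] = 24  (first piece 2, then f[2]=12)
f[5] = 24
f[6] = 36  (first piece 2, then f[4]=24)
f[7] = 36
f[8] = 48  (first piece 2, then f[6]=36)
f[9] = 48
One optimal cutting: pieces 2 + 2 + 2 + 2 with 1 cm of scrap → ¢48.

48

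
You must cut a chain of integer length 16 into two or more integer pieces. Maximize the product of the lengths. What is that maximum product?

324

Fill g[k] for k=2..16: at each k try every first piece i and multiply by the better of (k−i) uncut or g[k−i].
g[2] = 1·max(1,0) = 1·1 = 1
g[3] = max(1·2, 2·1) = 2
g[4] = max(1·3, 2·2, 3·1) = 4
g[5] = max(1·4, 2·3, 3·2, 4·1) = 6
g[6] = max(1·6, 2·4, 3·3, 4·2, 5·1) = 9
g[7] = max(1·9, 2·6, 3·4, 4·3, 5·2, 6·1) = 12
g[8] = max(1·12, 2·9, 3·6, …, 6·2, 7·1) = 18
g[9] = max(1·18, 2·12, 3·9, …, 7·2, 8·1) = 27
g[10] = max(1·27, 2·18, 3·12, …, 8·2, 9·1) = 36
g[11] = max(1·36, 2·27, 3·18, …, 9·2, 10·1) = 54
g[12] = max(1·54, 2·36, 3·27, …, 10·2, 11·1) = 81
g[13] = max(1·81, 2·54, 3·36, …, 11·2, 12·1) = 108
g[14] = max(1·108, 2·81, 3·54, …, 12·2, 13·1) = 162
g[15] = max(1·162, 2·108, 3·81, …, 13·2, 14·1) = 243
g[16] = max(1·243, 2·162, 3·108, …, 14·2, 15·1) = 324
One optimal split: 3 + 3 + 3 + 3 + 2 + 2; product 3·3·3·3·2·2 = 324.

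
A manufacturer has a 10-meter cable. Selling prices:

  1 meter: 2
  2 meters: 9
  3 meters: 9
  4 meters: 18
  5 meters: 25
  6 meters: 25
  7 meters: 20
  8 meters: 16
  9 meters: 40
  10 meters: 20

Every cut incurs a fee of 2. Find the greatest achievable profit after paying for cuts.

Consider every possible first cut. r[k] is the best of p[i]+r[k−i] over all sellable i≤k, charging 2 whenever i<k.
r[1] = 2
r[2] = 9
r[3] = 9  (first piece 1, then r[2]=9)
r[4] = 18
r[5] = 25
r[6] = 25  (first piece 1, then r[5]=25)
r[7] = 32  (first piece 2, then r[5]=25)
r[8] = 34  (first piece 4, then r[4]=18)
r[9] = 41  (first piece 4, then r[5]=25)
r[10] = 48  (first piece 5, then r[5]=25)
One optimal plan: pieces 5 + 5 (1 cut) → 50 − 2 = 48.

48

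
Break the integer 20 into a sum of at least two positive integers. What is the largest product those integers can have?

1458

Let m[k] be the best product for length k (with at least one cut). For each first piece i, the rest contributes max(k−i, m[k−i]).
Small cases: m[2]=1, m[3]=2, m[4]=4, m[5]=6, m[6]=9, m[7]=12, m[8]=18, m[9]=27, m[10]=36, m[11]=54, m[12]=81.
m[13] = max(1·81, 2·54, 3·36, …, 11·2, 12·1) = 108
m[14] = max(1·108, 2·81, 3·54, …, 12·2, 13·1) = 162
m[15] = max(1·162, 2·108, 3·81, …, 13·2, 14·1) = 243
m[16] = max(1·243, 2·162, 3·108, …, 14·2, 15·1) = 324
m[17] = max(1·324, 2·243, 3·162, …, 15·2, 16·1) = 486
m[18] = max(1·486, 2·324, 3·243, …, 16·2, 17·1) = 729
m[19] = max(1·729, 2·486, 3·324, …, 17·2, 18·1) = 972
m[20] = max(1·972, 2·729, 3·486, …, 18·2, 19·1) = 1458
One optimal split: 3 + 3 + 3 + 3 + 3 + 3 + 2; product 3·3·3·3·3·3·2 = 1458.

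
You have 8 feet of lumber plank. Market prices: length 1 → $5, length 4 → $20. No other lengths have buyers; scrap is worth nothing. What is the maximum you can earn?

Let r[k] be the best obtainable value from length k. For each k, try every first piece i and keep the best of price[i] + r[k−i].
r[1] = 5
r[2] = 10  (first piece 1, then r[1]=5)
r[3] = 15  (first piece 1, then r[2]=10)
r[4] = max(5+15, 20+0) = 20
r[5] = max(5+20, 20+5) = 25
r[6] = max(5+25, 20+10) = 30
r[7] = max(5+30, 20+15) = 35
r[8] = max(5+35, 20+20) = 40
One optimal cutting: 1 + 1 + 1 + 1 + 1 + 1 + 1 + 1 → $40.

40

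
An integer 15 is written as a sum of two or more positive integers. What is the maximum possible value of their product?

243

Fill g[k] for k=2..15: at each k try every first piece i and multiply by the better of (k−i) uncut or g[k−i].
g[2] = 1×max(1,0) = 1×1 = 1
g[3] = max(1×2, 2×1) = 2
g[4] = max(1×3, 2×2, 3×1) = 4
g[5] = max(1×4, 2×3, 3×2, 4×1) = 6
g[6] = max(1×6, 2×4, 3×3, 4×2, 5×1) = 9
g[7] = max(1×9, 2×6, 3×4, 4×3, 5×2, 6×1) = 12
g[8] = max(1×12, 2×9, 3×6, …, 6×2, 7×1) = 18
g[9] = max(1×18, 2×12, 3×9, …, 7×2, 8×1) = 27
g[10] = max(1×27, 2×18, 3×12, …, 8×2, 9×1) = 36
g[11] = max(1×36, 2×27, 3×18, …, 9×2, 10×1) = 54
g[12] = max(1×54, 2×36, 3×27, …, 10×2, 11×1) = 81
g[13] = max(1×81, 2×54, 3×36, …, 11×2, 12×1) = 108
g[14] = max(1×108, 2×81, 3×54, …, 12×2, 13×1) = 162
g[15] = max(1×162, 2×108, 3×81, …, 13×2, 14×1) = 243
One optimal split: 3 + 3 + 3 + 3 + 3; product 3×3×3×3×3 = 243.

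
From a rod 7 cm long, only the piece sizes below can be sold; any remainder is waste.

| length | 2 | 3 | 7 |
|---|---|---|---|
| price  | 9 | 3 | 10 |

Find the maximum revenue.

27

Consider every possible first cut. best[k] is the best of p[i]+best[k−i] over all sellable i≤k.
best[1] = 0
best[2] = 9
best[3] = 9
best[4] = 18  (first piece 2, then best[2]=9)
best[5] = 18
best[6] = 27  (first piece 2, then best[4]=18)
best[7] = 27
One optimal cutting: pieces 2 + 2 + 2 with 1 cm of scrap → $27.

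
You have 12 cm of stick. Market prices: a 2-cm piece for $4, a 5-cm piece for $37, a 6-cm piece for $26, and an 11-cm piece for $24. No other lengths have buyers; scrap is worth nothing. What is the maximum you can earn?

78

Let best[k] be the best obtainable value from length k. For each k, try every first piece i and keep the best of price[i] + best[k−i].
best[1] = 0
best[2] = 4
best[3] = 4
best[4] = 8  (first piece 2, then best[2]=4)
best[5] = 37
best[6] = 37
best[7] = 41  (first piece 2, then best[5]=37)
best[8] = 41
best[9] = 45  (first piece 2, then best[7]=41)
best[10] = 74  (first piece 5, then best[5]=37)
best[11] = 74
best[12] = 78  (first piece 2, then best[10]=74)
One optimal cutting: 5 + 5 + 2 → $78.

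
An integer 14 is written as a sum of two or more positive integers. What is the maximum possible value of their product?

162

Define g[k] = max over 1≤i<k of i · max(k−i, g[k−i]); the inner max lets the remainder stay uncut if that's better.
g[2] = 1×max(1,0) = 1×1 = 1
g[3] = max(1×2, 2×1) = 2
g[4] = max(1×3, 2×2, 3×1) = 4
g[5] = max(1×4, 2×3, 3×2, 4×1) = 6
g[6] = max(1×6, 2×4, 3×3, 4×2, 5×1) = 9
g[7] = max(1×9, 2×6, 3×4, 4×3, 5×2, 6×1) = 12
g[8] = max(1×12, 2×9, 3×6, …, 6×2, 7×1) = 18
g[9] = max(1×18, 2×12, 3×9, …, 7×2, 8×1) = 27
g[10] = max(1×27, 2×18, 3×12, …, 8×2, 9×1) = 36
g[11] = max(1×36, 2×27, 3×18, …, 9×2, 10×1) = 54
g[12] = max(1×54, 2×36, 3×27, …, 10×2, 11×1) = 81
g[13] = max(1×81, 2×54, 3×36, …, 11×2, 12×1) = 108
g[14] = max(1×108, 2×81, 3×54, …, 12×2, 13×1) = 162
One optimal split: 3 + 3 + 3 + 3 + 2; product 3×3×3×3×2 = 162.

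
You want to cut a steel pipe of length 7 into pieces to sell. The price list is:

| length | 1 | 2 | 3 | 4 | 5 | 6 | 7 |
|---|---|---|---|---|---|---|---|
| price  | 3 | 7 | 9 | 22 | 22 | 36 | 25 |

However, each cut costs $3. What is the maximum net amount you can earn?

36

Consider every possible first cut. net[k] is the best of p[i]+net[k−i] over all sellable i≤k, charging 3 whenever i<k.
net[1] = 3
net[2] = 7
net[3] = 9
net[4] = 22
net[5] = 22  (first piece 1, then net[4]=22)
net[6] = 36
net[7] = 36  (first piece 1, then net[6]=36)
One optimal plan: pieces 6 + 1 (1 cut) → $39 − $3 = $36.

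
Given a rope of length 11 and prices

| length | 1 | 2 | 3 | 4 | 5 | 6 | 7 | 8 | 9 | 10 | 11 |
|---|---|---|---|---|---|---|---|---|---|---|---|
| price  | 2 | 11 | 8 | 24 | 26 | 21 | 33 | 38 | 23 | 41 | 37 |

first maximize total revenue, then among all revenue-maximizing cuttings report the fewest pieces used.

3

Consider every possible first cut. r[k] is the best of p[i]+r[k−i] over all sellable i≤k.
r[1] = 2
r[2] = max(2+2, 11+0) = 11
r[3] = max(2+11, 11+2, 8+0) = 13
r[4] = max(2+13, 11+11, 8+2, 24+0) = 24
r[5] = max(2+24, 11+13, 8+11, 24+2, 26+0) = 26
r[6] = max(2+26, 11+24, 8+13, 24+11, 26+2, 21+0) = 35
r[7] = max(2+35, 11+26, 8+24, …, 21+2, 33+0) = 37
r[8] = max(2+37, 11+35, 8+26, …, 33+2, 38+0) = 48
r[9] = max(2+48, 11+37, 8+35, …, 38+2, 23+0) = 50
r[10] = max(2+50, 11+48, 8+37, …, 23+2, 41+0) = 59
r[11] = max(2+59, 11+50, 8+48, …, 41+2, 37+0) = 61
Maximum revenue is 61.
Now minimize piece count subject to staying optimal: for each k, pieces[k] = 1 + min over i with p[i]+r[k−i]=r[k] of pieces[k−i].
pieces[8] = 2
pieces[9] = 2
pieces[10] = 3
pieces[11] = 3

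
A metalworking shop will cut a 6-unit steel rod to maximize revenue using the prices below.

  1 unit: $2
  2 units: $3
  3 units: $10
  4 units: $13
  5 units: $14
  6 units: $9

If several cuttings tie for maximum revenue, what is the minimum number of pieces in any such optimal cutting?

Consider every possible first cut. r[k] is the best of p[i]+r[k−i] over all sellable i≤k.
r[1] = 2
r[2] = 4  (first piece 1, then r[1]=2)
r[3] = 10
r[4] = 13
r[5] = 15  (first piece 1, then r[4]=13)
r[6] = 20  (first piece 3, then r[3]=10)
Maximum revenue is $20.
Now minimize piece count subject to staying optimal: for each k, pieces[k] = 1 + min over i with p[i]+r[k−i]=r[k] of pieces[k−i].
pieces[3] = 1
pieces[4] = 1
pieces[5] = 2
pieces[6] = 2

2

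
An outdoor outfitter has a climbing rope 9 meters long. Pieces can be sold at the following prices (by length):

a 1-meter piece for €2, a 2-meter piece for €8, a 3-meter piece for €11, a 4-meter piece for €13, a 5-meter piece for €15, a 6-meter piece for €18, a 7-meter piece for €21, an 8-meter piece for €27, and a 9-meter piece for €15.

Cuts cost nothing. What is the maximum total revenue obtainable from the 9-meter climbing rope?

Consider every possible first cut. v[k] is the best of p[i]+v[k−i] over all sellable i≤k.
v[1] = 2
v[2] = 8
v[3] = 11
v[4] = 16  (first piece 2, then v[2]=8)
v[5] = 19  (first piece 2, then v[3]=11)
v[6] = 24  (first piece 2, then v[4]=16)
v[7] = 27  (first piece 2, then v[5]=19)
v[8] = 32  (first piece 2, then v[6]=24)
v[9] = 35  (first piece 2, then v[7]=27)
One optimal cutting: 3 + 2 + 2 + 2 → €11 + €8 + €8 + €8 = €35.

35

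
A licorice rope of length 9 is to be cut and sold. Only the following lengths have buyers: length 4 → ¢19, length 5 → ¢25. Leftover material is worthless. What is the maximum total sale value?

Consider every possible first cut. r[k] is the best of p[i]+r[k−i] over all sellable i≤k.
r[1] = 0
r[2] = 0
r[3] = 0
r[4] = 19
r[5] = 25
r[6] = 25
r[7] = 25
r[8] = 38  (first piece 4, then r[4]=19)
r[9] = 44  (first piece 4, then r[5]=25)
One optimal cutting: 5 + 4 → ¢44.

44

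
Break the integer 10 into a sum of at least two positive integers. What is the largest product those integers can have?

36

Define m[k] = max over 1≤i<k of i · max(k−i, m[k−i]); the inner max lets the remainder stay uncut if that's better.
m[2] = 1·max(1,0) = 1·1 = 1
m[3] = 1·max(2,1) = 1·2 = 2
m[4] = 2·max(2,1) = 2·2 = 4
m[5] = 2·max(3,2) = 2·3 = 6
m[6] = 3·max(3,2) = 3·3 = 9
m[7] = 2·max(5,6) = 2·6 = 12
m[8] = 2·max(6,9) = 2·9 = 18
m[9] = 3·max(6,9) = 3·9 = 27
m[10] = 2·max(8,18) = 2·18 = 36
One optimal split: 3 + 3 + 2 + 2; product 3·3·2·2 = 36.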